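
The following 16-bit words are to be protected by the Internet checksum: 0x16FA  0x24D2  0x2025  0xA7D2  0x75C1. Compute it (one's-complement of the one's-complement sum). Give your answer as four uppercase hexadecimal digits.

867A

One's-complement addition (fold any carry out of bit 15 back into bit 0):
  0x16FA + 0x24D2 = 0x03BCC
  0x3BCC + 0x2025 = 0x05BF1
  0x5BF1 + 0xA7D2 = 0x103C3 → wrap carry → 0x03C4
  0x03C4 + 0x75C1 = 0x07985
One's-complement sum = 0x7985.
Checksum = ~0x7985 & 0xFFFF = 0x867A.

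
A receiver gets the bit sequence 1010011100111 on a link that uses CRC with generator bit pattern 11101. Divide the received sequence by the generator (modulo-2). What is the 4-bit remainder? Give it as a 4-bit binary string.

0000

Modulo-2 division of 1010011100111 by 11101:
  pos 0: 10100 XOR 11101 = 01001
  pos 1: 10011 XOR 11101 = 01110
  pos 2: 11101 XOR 11101 = 00000
  pos 7: 10011 XOR 11101 = 01110
  pos 8: 11101 XOR 11101 = 00000
Remainder = 0000 (zero — the frame passes the CRC check).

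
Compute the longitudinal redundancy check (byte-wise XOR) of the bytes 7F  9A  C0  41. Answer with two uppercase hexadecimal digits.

64

XOR the bytes together:
  start with 0x7F
  0x7F ⊕ 0x9A = 0xE5
  0xE5 ⊕ 0xC0 = 0x25
  0x25 ⊕ 0x41 = 0x64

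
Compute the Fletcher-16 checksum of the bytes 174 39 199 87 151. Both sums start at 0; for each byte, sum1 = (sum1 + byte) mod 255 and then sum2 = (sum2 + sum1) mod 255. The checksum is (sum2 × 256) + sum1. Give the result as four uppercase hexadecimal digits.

Running sums (mod 255):
  after byte 0 (174): sum1=174, sum2=174
  after byte 1 (39): sum1=213, sum2=132
  after byte 2 (199): sum1=157, sum2=34
  after byte 3 (87): sum1=244, sum2=23
  after byte 4 (151): sum1=140, sum2=163
Checksum = sum2·256 + sum1 = 163·256 + 140 = 41868 = 0xA38C.

A38C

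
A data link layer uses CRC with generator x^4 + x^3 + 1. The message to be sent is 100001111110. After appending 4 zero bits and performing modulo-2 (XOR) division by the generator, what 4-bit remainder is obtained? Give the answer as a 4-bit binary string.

Append 4 zeros: 1000011111100000. Divide by 11001 (XOR where the leading bit is 1):
  pos 0: 10000 XOR 11001 = 01001
  pos 1: 10011 XOR 11001 = 01010
  pos 2: 10101 XOR 11001 = 01100
  pos 3: 11001 XOR 11001 = 00000
  pos 8: 11100 XOR 11001 = 00101
  pos 10: 10100 XOR 11001 = 01101
  pos 11: 11010 XOR 11001 = 00011
Remainder (last 4 bits) = 0011. This is the CRC / FCS.

0011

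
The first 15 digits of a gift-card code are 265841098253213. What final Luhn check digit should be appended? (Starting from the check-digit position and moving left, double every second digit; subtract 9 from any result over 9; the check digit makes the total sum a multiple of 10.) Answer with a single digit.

9

Partial digits right→left: 3 1 2 3 5 2 8 9 0 1 4 8 5 6 2
Double every second digit counting from the check-digit position (so the 1st, 3rd, 5th, ... of the partial from the right).
  doubled (with −9 where >9): 6 4 1 7 0 8 1 4 → sum 31
  kept as-is: 1 3 2 9 1 8 6 → sum 30
Total = 31 + 30 = 61.
Check digit = (10 − (61 mod 10)) mod 10 = 9.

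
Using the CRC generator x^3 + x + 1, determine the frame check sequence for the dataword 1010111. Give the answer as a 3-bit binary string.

111

Append 3 zeros: 1010111000. Divide by 1011 (XOR where the leading bit is 1):
  pos 0: 1010 XOR 1011 = 0001
  pos 3: 1111 XOR 1011 = 0100
  pos 4: 1000 XOR 1011 = 0011
  pos 6: 1100 XOR 1011 = 0111
Remainder (last 3 bits) = 111. This is the CRC / FCS.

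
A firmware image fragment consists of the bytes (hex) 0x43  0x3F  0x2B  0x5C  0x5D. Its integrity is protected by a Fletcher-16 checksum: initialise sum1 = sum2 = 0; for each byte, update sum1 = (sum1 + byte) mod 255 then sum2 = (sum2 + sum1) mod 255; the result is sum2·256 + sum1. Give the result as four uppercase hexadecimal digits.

E467

Running sums (mod 255):
  after byte 0 (0x43): sum1=67, sum2=67
  after byte 1 (0x3F): sum1=130, sum2=197
  after byte 2 (0x2B): sum1=173, sum2=115
  after byte 3 (0x5C): sum1=10, sum2=125
  after byte 4 (0x5D): sum1=103, sum2=228
Checksum = sum2·256 + sum1 = 228·256 + 103 = 58471 = 0xE467.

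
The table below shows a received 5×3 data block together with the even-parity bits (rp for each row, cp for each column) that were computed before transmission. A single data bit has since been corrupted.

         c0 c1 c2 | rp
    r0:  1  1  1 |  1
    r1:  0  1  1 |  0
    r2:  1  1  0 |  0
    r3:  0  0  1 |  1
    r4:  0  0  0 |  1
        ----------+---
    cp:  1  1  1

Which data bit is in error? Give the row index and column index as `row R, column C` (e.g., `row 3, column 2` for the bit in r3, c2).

row 4, column 0

Recompute each row's even parity and compare to rp:
  r0: data parity 1, sent rp 1 → ok
  r1: data parity 0, sent rp 0 → ok
  r2: data parity 0, sent rp 0 → ok
  r3: data parity 1, sent rp 1 → ok
  r4: data parity 0, sent rp 1 → mismatch
Recompute each column's even parity and compare to cp:
  c0: data parity 0, sent cp 1 → mismatch
  c1: data parity 1, sent cp 1 → ok
  c2: data parity 1, sent cp 1 → ok
Exactly one row (r4) and one column (c0) fail → the flipped bit is at their intersection.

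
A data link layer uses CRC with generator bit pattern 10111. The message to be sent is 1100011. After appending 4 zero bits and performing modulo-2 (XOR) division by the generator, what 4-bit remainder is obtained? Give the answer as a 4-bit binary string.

0101

Append 4 zeros: 11000110000. Divide by 10111 (XOR where the leading bit is 1):
  pos 0: 11000 XOR 10111 = 01111
  pos 1: 11111 XOR 10111 = 01000
  pos 2: 10001 XOR 10111 = 00110
  pos 4: 11000 XOR 10111 = 01111
  pos 5: 11110 XOR 10111 = 01001
  pos 6: 10010 XOR 10111 = 00101
Remainder (last 4 bits) = 0101. This is the CRC / FCS.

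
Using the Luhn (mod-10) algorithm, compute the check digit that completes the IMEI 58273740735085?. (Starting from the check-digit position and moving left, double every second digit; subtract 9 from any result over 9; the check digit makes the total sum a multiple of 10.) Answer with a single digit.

2

Partial digits right→left: 5 8 0 5 3 7 0 4 7 3 7 2 8 5
Double every second digit counting from the check-digit position (so the 1st, 3rd, 5th, ... of the partial from the right).
  doubled (with −9 where >9): 1 0 6 0 5 5 7 → sum 24
  kept as-is: 8 5 7 4 3 2 5 → sum 34
Total = 24 + 34 = 58.
Check digit = (10 − (58 mod 10)) mod 10 = 2.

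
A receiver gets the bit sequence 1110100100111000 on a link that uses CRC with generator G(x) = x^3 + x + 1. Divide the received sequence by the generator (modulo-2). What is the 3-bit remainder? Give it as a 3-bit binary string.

Modulo-2 division of 1110100100111000 by 1011:
  pos 0: 1110 XOR 1011 = 0101
  pos 1: 1011 XOR 1011 = 0000
  pos 7: 1001 XOR 1011 = 0010
  pos 9: 1011 XOR 1011 = 0000
Remainder = 000 (zero — the frame passes the CRC check).

000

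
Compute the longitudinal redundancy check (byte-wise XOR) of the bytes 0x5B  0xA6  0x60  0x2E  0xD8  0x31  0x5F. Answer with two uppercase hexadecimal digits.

XOR the bytes together:
  start with 0x5B
  0x5B ⊕ 0xA6 = 0xFD
  0xFD ⊕ 0x60 = 0x9D
  0x9D ⊕ 0x2E = 0xB3
  0xB3 ⊕ 0xD8 = 0x6B
  0x6B ⊕ 0x31 = 0x5A
  0x5A ⊕ 0x5F = 0x05

05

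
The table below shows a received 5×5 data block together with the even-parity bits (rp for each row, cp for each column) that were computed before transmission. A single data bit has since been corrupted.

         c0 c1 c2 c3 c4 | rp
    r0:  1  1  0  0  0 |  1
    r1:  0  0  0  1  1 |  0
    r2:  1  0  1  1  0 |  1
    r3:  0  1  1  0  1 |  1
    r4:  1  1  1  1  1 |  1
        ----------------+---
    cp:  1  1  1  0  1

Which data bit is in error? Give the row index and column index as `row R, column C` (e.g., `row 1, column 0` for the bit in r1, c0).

Recompute each row's even parity and compare to rp:
  r0: data parity 0, sent rp 1 → mismatch
  r1: data parity 0, sent rp 0 → ok
  r2: data parity 1, sent rp 1 → ok
  r3: data parity 1, sent rp 1 → ok
  r4: data parity 1, sent rp 1 → ok
Recompute each column's even parity and compare to cp:
  c0: data parity 1, sent cp 1 → ok
  c1: data parity 1, sent cp 1 → ok
  c2: data parity 1, sent cp 1 → ok
  c3: data parity 1, sent cp 0 → mismatch
  c4: data parity 1, sent cp 1 → ok
Exactly one row (r0) and one column (c3) fail → the flipped bit is at their intersection.

row 0, column 3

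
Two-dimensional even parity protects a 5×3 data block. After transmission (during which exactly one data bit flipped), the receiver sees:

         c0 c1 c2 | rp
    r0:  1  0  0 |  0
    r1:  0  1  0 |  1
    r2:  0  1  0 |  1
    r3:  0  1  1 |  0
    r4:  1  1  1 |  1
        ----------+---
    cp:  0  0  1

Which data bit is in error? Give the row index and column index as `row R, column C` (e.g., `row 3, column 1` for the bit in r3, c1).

Recompute each row's even parity and compare to rp:
  r0: data parity 1, sent rp 0 → mismatch
  r1: data parity 1, sent rp 1 → ok
  r2: data parity 1, sent rp 1 → ok
  r3: data parity 0, sent rp 0 → ok
  r4: data parity 1, sent rp 1 → ok
Recompute each column's even parity and compare to cp:
  c0: data parity 0, sent cp 0 → ok
  c1: data parity 0, sent cp 0 → ok
  c2: data parity 0, sent cp 1 → mismatch
Exactly one row (r0) and one column (c2) fail → the flipped bit is at their intersection.

row 0, column 2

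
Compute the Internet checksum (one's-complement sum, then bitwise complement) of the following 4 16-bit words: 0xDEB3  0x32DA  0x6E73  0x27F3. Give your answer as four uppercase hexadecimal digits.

580B

One's-complement addition (fold any carry out of bit 15 back into bit 0):
  0xDEB3 + 0x32DA = 0x1118D → wrap carry → 0x118E
  0x118E + 0x6E73 = 0x08001
  0x8001 + 0x27F3 = 0x0A7F4
One's-complement sum = 0xA7F4.
Checksum = ~0xA7F4 & 0xFFFF = 0x580B.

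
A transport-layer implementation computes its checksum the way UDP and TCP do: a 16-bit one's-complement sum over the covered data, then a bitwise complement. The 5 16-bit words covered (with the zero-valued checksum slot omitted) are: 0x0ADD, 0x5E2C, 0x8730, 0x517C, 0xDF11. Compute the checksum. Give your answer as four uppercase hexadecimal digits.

DF37

One's-complement addition (fold any carry out of bit 15 back into bit 0):
  0x0ADD + 0x5E2C = 0x06909
  0x6909 + 0x8730 = 0x0F039
  0xF039 + 0x517C = 0x141B5 → wrap carry → 0x41B6
  0x41B6 + 0xDF11 = 0x120C7 → wrap carry → 0x20C8
One's-complement sum = 0x20C8.
Checksum = ~0x20C8 & 0xFFFF = 0xDF37.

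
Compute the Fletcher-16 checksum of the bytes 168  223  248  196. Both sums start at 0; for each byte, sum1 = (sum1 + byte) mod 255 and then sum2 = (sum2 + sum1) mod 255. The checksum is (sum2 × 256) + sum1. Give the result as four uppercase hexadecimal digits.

Running sums (mod 255):
  after byte 0 (168): sum1=168, sum2=168
  after byte 1 (223): sum1=136, sum2=49
  after byte 2 (248): sum1=129, sum2=178
  after byte 3 (196): sum1=70, sum2=248
Checksum = sum2·256 + sum1 = 248·256 + 70 = 63558 = 0xF846.

F846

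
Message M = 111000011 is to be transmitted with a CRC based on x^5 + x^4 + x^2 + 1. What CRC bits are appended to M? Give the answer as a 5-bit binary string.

Append 5 zeros: 11100001100000. Divide by 110101 (XOR where the leading bit is 1):
  pos 0: 111000 XOR 110101 = 001101
  pos 2: 110101 XOR 110101 = 000000
  pos 8: 100000 XOR 110101 = 010101
Remainder (last 5 bits) = 10101. This is the CRC / FCS.

10101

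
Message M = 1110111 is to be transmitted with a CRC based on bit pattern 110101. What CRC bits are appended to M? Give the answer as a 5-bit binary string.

10001

Append 5 zeros: 111011100000. Divide by 110101 (XOR where the leading bit is 1):
  pos 0: 111011 XOR 110101 = 001110
  pos 2: 111010 XOR 110101 = 001111
  pos 4: 111100 XOR 110101 = 001001
  pos 6: 100100 XOR 110101 = 010001
Remainder (last 5 bits) = 10001. This is the CRC / FCS.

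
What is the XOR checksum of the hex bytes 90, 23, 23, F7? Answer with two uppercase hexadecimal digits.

67

XOR the bytes together:
  start with 0x90
  0x90 ⊕ 0x23 = 0xB3
  0xB3 ⊕ 0x23 = 0x90
  0x90 ⊕ 0xF7 = 0x67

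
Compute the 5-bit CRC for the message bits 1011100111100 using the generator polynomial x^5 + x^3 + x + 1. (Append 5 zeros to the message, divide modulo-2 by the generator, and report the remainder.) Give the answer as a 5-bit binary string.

Append 5 zeros: 101110011110000000. Divide by 101011 (XOR where the leading bit is 1):
  pos 0: 101110 XOR 101011 = 000101
  pos 3: 101011 XOR 101011 = 000000
  pos 9: 110000 XOR 101011 = 011011
  pos 10: 110110 XOR 101011 = 011101
  pos 11: 111010 XOR 101011 = 010001
  pos 12: 100010 XOR 101011 = 001001
Remainder (last 5 bits) = 01001. This is the CRC / FCS.

01001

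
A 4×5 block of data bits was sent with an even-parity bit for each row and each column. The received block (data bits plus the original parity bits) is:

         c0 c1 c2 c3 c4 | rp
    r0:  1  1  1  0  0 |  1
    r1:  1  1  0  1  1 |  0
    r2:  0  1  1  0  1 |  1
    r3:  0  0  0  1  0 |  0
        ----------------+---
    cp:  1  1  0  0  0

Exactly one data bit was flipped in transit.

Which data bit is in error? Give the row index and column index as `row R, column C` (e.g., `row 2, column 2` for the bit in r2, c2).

row 3, column 0

Recompute each row's even parity and compare to rp:
  r0: data parity 1, sent rp 1 → ok
  r1: data parity 0, sent rp 0 → ok
  r2: data parity 1, sent rp 1 → ok
  r3: data parity 1, sent rp 0 → mismatch
Recompute each column's even parity and compare to cp:
  c0: data parity 0, sent cp 1 → mismatch
  c1: data parity 1, sent cp 1 → ok
  c2: data parity 0, sent cp 0 → ok
  c3: data parity 0, sent cp 0 → ok
  c4: data parity 0, sent cp 0 → ok
Exactly one row (r3) and one column (c0) fail → the flipped bit is at their intersection.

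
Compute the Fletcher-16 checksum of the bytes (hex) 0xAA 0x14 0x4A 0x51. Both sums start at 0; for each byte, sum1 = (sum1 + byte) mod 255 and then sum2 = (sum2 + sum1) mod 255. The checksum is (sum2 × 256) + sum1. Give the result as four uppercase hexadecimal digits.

CC5A

Running sums (mod 255):
  after byte 0 (0xAA): sum1=170, sum2=170
  after byte 1 (0x14): sum1=190, sum2=105
  after byte 2 (0x4A): sum1=9, sum2=114
  after byte 3 (0x51): sum1=90, sum2=204
Checksum = sum2·256 + sum1 = 204·256 + 90 = 52314 = 0xCC5A.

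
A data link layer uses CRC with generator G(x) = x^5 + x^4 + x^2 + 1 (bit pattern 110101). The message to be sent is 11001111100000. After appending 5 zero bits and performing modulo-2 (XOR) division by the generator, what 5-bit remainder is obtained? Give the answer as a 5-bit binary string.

Append 5 zeros: 1100111110000000000. Divide by 110101 (XOR where the leading bit is 1):
  pos 0: 110011 XOR 110101 = 000110
  pos 3: 110111 XOR 110101 = 000010
  pos 7: 100000 XOR 110101 = 010101
  pos 8: 101010 XOR 110101 = 011111
  pos 9: 111110 XOR 110101 = 001011
  pos 11: 101100 XOR 110101 = 011001
  pos 12: 110010 XOR 110101 = 000111
Remainder (last 5 bits) = 01110. This is the CRC / FCS.

01110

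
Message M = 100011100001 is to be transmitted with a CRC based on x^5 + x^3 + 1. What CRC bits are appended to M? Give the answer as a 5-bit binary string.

00111

Append 5 zeros: 10001110000100000. Divide by 101001 (XOR where the leading bit is 1):
  pos 0: 100011 XOR 101001 = 001010
  pos 2: 101010 XOR 101001 = 000011
  pos 6: 110001 XOR 101001 = 011000
  pos 7: 110000 XOR 101001 = 011001
  pos 8: 110010 XOR 101001 = 011011
  pos 9: 110110 XOR 101001 = 011111
  pos 10: 111110 XOR 101001 = 010111
  pos 11: 101110 XOR 101001 = 000111
Remainder (last 5 bits) = 00111. This is the CRC / FCS.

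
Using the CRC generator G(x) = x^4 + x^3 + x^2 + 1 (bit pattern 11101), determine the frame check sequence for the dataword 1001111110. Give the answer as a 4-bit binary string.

Append 4 zeros: 10011111100000. Divide by 11101 (XOR where the leading bit is 1):
  pos 0: 10011 XOR 11101 = 01110
  pos 1: 11101 XOR 11101 = 00000
  pos 6: 11100 XOR 11101 = 00001
Remainder (last 4 bits) = 1000. This is the CRC / FCS.

1000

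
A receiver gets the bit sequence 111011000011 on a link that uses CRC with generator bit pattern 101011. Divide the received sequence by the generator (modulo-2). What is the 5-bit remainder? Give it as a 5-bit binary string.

Modulo-2 division of 111011000011 by 101011:
  pos 0: 111011 XOR 101011 = 010000
  pos 1: 100000 XOR 101011 = 001011
  pos 3: 101100 XOR 101011 = 000111
  pos 6: 111011 XOR 101011 = 010000
Remainder = 10000 (nonzero — an error is detected).

10000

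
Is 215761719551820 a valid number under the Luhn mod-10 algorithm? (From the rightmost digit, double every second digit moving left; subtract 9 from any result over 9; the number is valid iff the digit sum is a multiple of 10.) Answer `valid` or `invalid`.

From the right, keep odd positions and double even positions (subtract 9 from any doubled value over 9):
  doubled (positions 2,4,...): 4 2 1 2 2 5 2 → sum 18
  kept (positions 1,3,...): 0 8 5 9 7 6 5 2 → sum 42
Total = 60.
60 mod 10 = 0, so the number is valid.

valid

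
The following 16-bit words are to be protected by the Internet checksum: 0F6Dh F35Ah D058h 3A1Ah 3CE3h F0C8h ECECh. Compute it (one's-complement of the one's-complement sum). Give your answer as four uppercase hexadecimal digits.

D82B

One's-complement addition (fold any carry out of bit 15 back into bit 0):
  0x0F6D + 0xF35A = 0x102C7 → wrap carry → 0x02C8
  0x02C8 + 0xD058 = 0x0D320
  0xD320 + 0x3A1A = 0x10D3A → wrap carry → 0x0D3B
  0x0D3B + 0x3CE3 = 0x04A1E
  0x4A1E + 0xF0C8 = 0x13AE6 → wrap carry → 0x3AE7
  0x3AE7 + 0xECEC = 0x127D3 → wrap carry → 0x27D4
One's-complement sum = 0x27D4.
Checksum = ~0x27D4 & 0xFFFF = 0xD82B.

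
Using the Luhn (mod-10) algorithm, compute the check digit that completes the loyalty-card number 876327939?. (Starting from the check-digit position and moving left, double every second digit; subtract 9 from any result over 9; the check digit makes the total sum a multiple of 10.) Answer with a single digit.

8

Partial digits right→left: 9 3 9 7 2 3 6 7 8
Double every second digit counting from the check-digit position (so the 1st, 3rd, 5th, ... of the partial from the right).
  doubled (with −9 where >9): 9 9 4 3 7 → sum 32
  kept as-is: 3 7 3 7 → sum 20
Total = 32 + 20 = 52.
Check digit = (10 − (52 mod 10)) mod 10 = 8.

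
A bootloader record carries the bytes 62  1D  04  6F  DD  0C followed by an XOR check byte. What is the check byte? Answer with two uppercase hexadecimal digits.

XOR the bytes together:
  start with 0x62
  0x62 ⊕ 0x1D = 0x7F
  0x7F ⊕ 0x04 = 0x7B
  0x7B ⊕ 0x6F = 0x14
  0x14 ⊕ 0xDD = 0xC9
  0xC9 ⊕ 0x0C = 0xC5

C5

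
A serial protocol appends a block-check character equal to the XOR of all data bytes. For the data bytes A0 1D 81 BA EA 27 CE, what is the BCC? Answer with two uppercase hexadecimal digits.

XOR the bytes together:
  start with 0xA0
  0xA0 ⊕ 0x1D = 0xBD
  0xBD ⊕ 0x81 = 0x3C
  0x3C ⊕ 0xBA = 0x86
  0x86 ⊕ 0xEA = 0x6C
  0x6C ⊕ 0x27 = 0x4B
  0x4B ⊕ 0xCE = 0x85

85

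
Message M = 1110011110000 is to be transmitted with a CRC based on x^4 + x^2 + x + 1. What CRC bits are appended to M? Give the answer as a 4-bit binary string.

1110

Append 4 zeros: 11100111100000000. Divide by 10111 (XOR where the leading bit is 1):
  pos 0: 11100 XOR 10111 = 01011
  pos 1: 10111 XOR 10111 = 00000
  pos 6: 11100 XOR 10111 = 01011
  pos 7: 10110 XOR 10111 = 00001
  pos 11: 10000 XOR 10111 = 00111
Remainder (last 4 bits) = 1110. This is the CRC / FCS.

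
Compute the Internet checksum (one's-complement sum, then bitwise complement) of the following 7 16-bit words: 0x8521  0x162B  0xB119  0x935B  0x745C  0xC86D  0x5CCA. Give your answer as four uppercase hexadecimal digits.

86A9

One's-complement addition (fold any carry out of bit 15 back into bit 0):
  0x8521 + 0x162B = 0x09B4C
  0x9B4C + 0xB119 = 0x14C65 → wrap carry → 0x4C66
  0x4C66 + 0x935B = 0x0DFC1
  0xDFC1 + 0x745C = 0x1541D → wrap carry → 0x541E
  0x541E + 0xC86D = 0x11C8B → wrap carry → 0x1C8C
  0x1C8C + 0x5CCA = 0x07956
One's-complement sum = 0x7956.
Checksum = ~0x7956 & 0xFFFF = 0x86A9.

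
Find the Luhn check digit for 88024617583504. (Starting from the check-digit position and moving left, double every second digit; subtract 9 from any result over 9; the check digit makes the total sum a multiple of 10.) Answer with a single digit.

4

Partial digits right→left: 4 0 5 3 8 5 7 1 6 4 2 0 8 8
Double every second digit counting from the check-digit position (so the 1st, 3rd, 5th, ... of the partial from the right).
  doubled (with −9 where >9): 8 1 7 5 3 4 7 → sum 35
  kept as-is: 0 3 5 1 4 0 8 → sum 21
Total = 35 + 21 = 56.
Check digit = (10 − (56 mod 10)) mod 10 = 4.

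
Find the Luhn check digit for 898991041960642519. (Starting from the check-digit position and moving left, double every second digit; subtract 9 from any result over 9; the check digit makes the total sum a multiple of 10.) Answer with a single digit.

Partial digits right→left: 9 1 5 2 4 6 0 6 9 1 4 0 1 9 9 8 9 8
Double every second digit counting from the check-digit position (so the 1st, 3rd, 5th, ... of the partial from the right).
  doubled (with −9 where >9): 9 1 8 0 9 8 2 9 9 → sum 55
  kept as-is: 1 2 6 6 1 0 9 8 8 → sum 41
Total = 55 + 41 = 96.
Check digit = (10 − (96 mod 10)) mod 10 = 4.

4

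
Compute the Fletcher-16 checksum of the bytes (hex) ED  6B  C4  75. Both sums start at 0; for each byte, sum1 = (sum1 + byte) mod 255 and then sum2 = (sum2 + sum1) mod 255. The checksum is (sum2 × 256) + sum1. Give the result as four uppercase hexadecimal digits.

Running sums (mod 255):
  after byte 0 (ED): sum1=237, sum2=237
  after byte 1 (6B): sum1=89, sum2=71
  after byte 2 (C4): sum1=30, sum2=101
  after byte 3 (75): sum1=147, sum2=248
Checksum = sum2·256 + sum1 = 248·256 + 147 = 63635 = 0xF893.

F893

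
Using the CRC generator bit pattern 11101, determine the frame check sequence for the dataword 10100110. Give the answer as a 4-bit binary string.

Append 4 zeros: 101001100000. Divide by 11101 (XOR where the leading bit is 1):
  pos 0: 10100 XOR 11101 = 01001
  pos 1: 10011 XOR 11101 = 01110
  pos 2: 11101 XOR 11101 = 00000
Remainder (last 4 bits) = 0000. This is the CRC / FCS.

0000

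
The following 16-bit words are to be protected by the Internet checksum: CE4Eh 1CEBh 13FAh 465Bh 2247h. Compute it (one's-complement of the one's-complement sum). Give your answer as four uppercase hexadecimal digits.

One's-complement addition (fold any carry out of bit 15 back into bit 0):
  0xCE4E + 0x1CEB = 0x0EB39
  0xEB39 + 0x13FA = 0x0FF33
  0xFF33 + 0x465B = 0x1458E → wrap carry → 0x458F
  0x458F + 0x2247 = 0x067D6
One's-complement sum = 0x67D6.
Checksum = ~0x67D6 & 0xFFFF = 0x9829.

9829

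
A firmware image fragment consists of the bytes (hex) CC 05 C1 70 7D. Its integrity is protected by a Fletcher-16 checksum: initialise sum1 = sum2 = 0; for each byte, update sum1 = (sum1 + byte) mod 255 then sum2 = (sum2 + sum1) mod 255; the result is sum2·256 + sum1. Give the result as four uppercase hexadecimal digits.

B781

Running sums (mod 255):
  after byte 0 (CC): sum1=204, sum2=204
  after byte 1 (05): sum1=209, sum2=158
  after byte 2 (C1): sum1=147, sum2=50
  after byte 3 (70): sum1=4, sum2=54
  after byte 4 (7D): sum1=129, sum2=183
Checksum = sum2·256 + sum1 = 183·256 + 129 = 46977 = 0xB781.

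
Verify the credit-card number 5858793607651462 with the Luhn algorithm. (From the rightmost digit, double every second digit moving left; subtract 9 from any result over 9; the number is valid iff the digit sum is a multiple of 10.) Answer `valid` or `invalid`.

valid

From the right, keep odd positions and double even positions (subtract 9 from any doubled value over 9):
  doubled (positions 2,4,...): 3 2 3 0 6 5 1 1 → sum 21
  kept (positions 1,3,...): 2 4 5 7 6 9 8 8 → sum 49
Total = 70.
70 mod 10 = 0, so the number is valid.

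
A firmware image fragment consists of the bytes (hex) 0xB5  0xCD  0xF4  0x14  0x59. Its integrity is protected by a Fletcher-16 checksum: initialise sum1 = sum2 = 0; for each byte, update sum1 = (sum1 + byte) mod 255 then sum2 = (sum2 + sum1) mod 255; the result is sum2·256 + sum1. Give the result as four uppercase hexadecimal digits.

24E5

Running sums (mod 255):
  after byte 0 (0xB5): sum1=181, sum2=181
  after byte 1 (0xCD): sum1=131, sum2=57
  after byte 2 (0xF4): sum1=120, sum2=177
  after byte 3 (0x14): sum1=140, sum2=62
  after byte 4 (0x59): sum1=229, sum2=36
Checksum = sum2·256 + sum1 = 36·256 + 229 = 9445 = 0x24E5.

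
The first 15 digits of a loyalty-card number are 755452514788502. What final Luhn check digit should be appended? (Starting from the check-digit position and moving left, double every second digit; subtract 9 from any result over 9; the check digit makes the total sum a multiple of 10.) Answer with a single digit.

5

Partial digits right→left: 2 0 5 8 8 7 4 1 5 2 5 4 5 5 7
Double every second digit counting from the check-digit position (so the 1st, 3rd, 5th, ... of the partial from the right).
  doubled (with −9 where >9): 4 1 7 8 1 1 1 5 → sum 28
  kept as-is: 0 8 7 1 2 4 5 → sum 27
Total = 28 + 27 = 55.
Check digit = (10 − (55 mod 10)) mod 10 = 5.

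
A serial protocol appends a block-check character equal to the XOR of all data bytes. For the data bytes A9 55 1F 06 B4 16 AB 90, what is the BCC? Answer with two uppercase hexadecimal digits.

7C

XOR the bytes together:
  start with 0xA9
  0xA9 ⊕ 0x55 = 0xFC
  0xFC ⊕ 0x1F = 0xE3
  0xE3 ⊕ 0x06 = 0xE5
  0xE5 ⊕ 0xB4 = 0x51
  0x51 ⊕ 0x16 = 0x47
  0x47 ⊕ 0xAB = 0xEC
  0xEC ⊕ 0x90 = 0x7C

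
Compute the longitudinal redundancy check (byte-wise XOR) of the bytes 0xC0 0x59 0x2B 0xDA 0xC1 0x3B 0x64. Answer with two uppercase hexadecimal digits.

F6

XOR the bytes together:
  start with 0xC0
  0xC0 ⊕ 0x59 = 0x99
  0x99 ⊕ 0x2B = 0xB2
  0xB2 ⊕ 0xDA = 0x68
  0x68 ⊕ 0xC1 = 0xA9
  0xA9 ⊕ 0x3B = 0x92
  0x92 ⊕ 0x64 = 0xF6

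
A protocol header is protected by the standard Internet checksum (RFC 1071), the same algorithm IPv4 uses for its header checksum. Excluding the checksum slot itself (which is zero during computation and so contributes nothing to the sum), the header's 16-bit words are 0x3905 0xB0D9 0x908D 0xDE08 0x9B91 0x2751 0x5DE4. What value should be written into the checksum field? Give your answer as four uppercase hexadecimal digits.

One's-complement addition (fold any carry out of bit 15 back into bit 0):
  0x3905 + 0xB0D9 = 0x0E9DE
  0xE9DE + 0x908D = 0x17A6B → wrap carry → 0x7A6C
  0x7A6C + 0xDE08 = 0x15874 → wrap carry → 0x5875
  0x5875 + 0x9B91 = 0x0F406
  0xF406 + 0x2751 = 0x11B57 → wrap carry → 0x1B58
  0x1B58 + 0x5DE4 = 0x0793C
One's-complement sum = 0x793C.
Checksum = ~0x793C & 0xFFFF = 0x86C3.

86C3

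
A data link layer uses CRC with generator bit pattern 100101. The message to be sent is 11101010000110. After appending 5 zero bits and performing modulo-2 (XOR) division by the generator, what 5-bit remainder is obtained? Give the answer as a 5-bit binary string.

Append 5 zeros: 1110101000011000000. Divide by 100101 (XOR where the leading bit is 1):
  pos 0: 111010 XOR 100101 = 011111
  pos 1: 111111 XOR 100101 = 011010
  pos 2: 110100 XOR 100101 = 010001
  pos 3: 100010 XOR 100101 = 000111
  pos 6: 111001 XOR 100101 = 011100
  pos 7: 111001 XOR 100101 = 011100
  pos 8: 111000 XOR 100101 = 011101
  pos 9: 111010 XOR 100101 = 011111
  pos 10: 111110 XOR 100101 = 011011
  pos 11: 110110 XOR 100101 = 010011
  pos 12: 100110 XOR 100101 = 000011
Remainder (last 5 bits) = 00110. This is the CRC / FCS.

00110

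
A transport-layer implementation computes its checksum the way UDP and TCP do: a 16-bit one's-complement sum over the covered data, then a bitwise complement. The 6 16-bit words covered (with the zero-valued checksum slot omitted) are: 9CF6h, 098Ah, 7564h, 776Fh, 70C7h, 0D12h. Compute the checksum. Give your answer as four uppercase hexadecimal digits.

One's-complement addition (fold any carry out of bit 15 back into bit 0):
  0x9CF6 + 0x098A = 0x0A680
  0xA680 + 0x7564 = 0x11BE4 → wrap carry → 0x1BE5
  0x1BE5 + 0x776F = 0x09354
  0x9354 + 0x70C7 = 0x1041B → wrap carry → 0x041C
  0x041C + 0x0D12 = 0x0112E
One's-complement sum = 0x112E.
Checksum = ~0x112E & 0xFFFF = 0xEED1.

EED1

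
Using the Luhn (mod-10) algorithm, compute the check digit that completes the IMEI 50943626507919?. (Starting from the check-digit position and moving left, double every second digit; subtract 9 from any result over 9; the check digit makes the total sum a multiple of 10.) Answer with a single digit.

6

Partial digits right→left: 9 1 9 7 0 5 6 2 6 3 4 9 0 5
Double every second digit counting from the check-digit position (so the 1st, 3rd, 5th, ... of the partial from the right).
  doubled (with −9 where >9): 9 9 0 3 3 8 0 → sum 32
  kept as-is: 1 7 5 2 3 9 5 → sum 32
Total = 32 + 32 = 64.
Check digit = (10 − (64 mod 10)) mod 10 = 6.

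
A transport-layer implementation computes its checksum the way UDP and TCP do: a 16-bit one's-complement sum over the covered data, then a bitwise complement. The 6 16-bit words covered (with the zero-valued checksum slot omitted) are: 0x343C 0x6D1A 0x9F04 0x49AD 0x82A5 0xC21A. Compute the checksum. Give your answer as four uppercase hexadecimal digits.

3137

One's-complement addition (fold any carry out of bit 15 back into bit 0):
  0x343C + 0x6D1A = 0x0A156
  0xA156 + 0x9F04 = 0x1405A → wrap carry → 0x405B
  0x405B + 0x49AD = 0x08A08
  0x8A08 + 0x82A5 = 0x10CAD → wrap carry → 0x0CAE
  0x0CAE + 0xC21A = 0x0CEC8
One's-complement sum = 0xCEC8.
Checksum = ~0xCEC8 & 0xFFFF = 0x3137.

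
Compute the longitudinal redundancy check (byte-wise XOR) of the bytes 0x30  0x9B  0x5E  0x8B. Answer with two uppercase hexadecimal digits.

7E

XOR the bytes together:
  start with 0x30
  0x30 ⊕ 0x9B = 0xAB
  0xAB ⊕ 0x5E = 0xF5
  0xF5 ⊕ 0x8B = 0x7E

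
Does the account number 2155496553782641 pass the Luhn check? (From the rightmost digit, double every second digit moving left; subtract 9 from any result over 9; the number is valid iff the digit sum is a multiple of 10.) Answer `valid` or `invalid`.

invalid

From the right, keep odd positions and double even positions (subtract 9 from any doubled value over 9):
  doubled (positions 2,4,...): 8 4 5 1 3 8 1 4 → sum 34
  kept (positions 1,3,...): 1 6 8 3 5 9 5 1 → sum 38
Total = 72.
72 mod 10 = 2, so the number is invalid.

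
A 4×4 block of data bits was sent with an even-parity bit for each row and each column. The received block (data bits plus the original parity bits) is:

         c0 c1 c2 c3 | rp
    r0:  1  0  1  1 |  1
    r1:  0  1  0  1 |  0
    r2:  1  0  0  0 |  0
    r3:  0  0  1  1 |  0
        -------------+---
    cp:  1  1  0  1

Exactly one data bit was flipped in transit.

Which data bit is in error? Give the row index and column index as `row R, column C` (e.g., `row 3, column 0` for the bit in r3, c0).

row 2, column 0

Recompute each row's even parity and compare to rp:
  r0: data parity 1, sent rp 1 → ok
  r1: data parity 0, sent rp 0 → ok
  r2: data parity 1, sent rp 0 → mismatch
  r3: data parity 0, sent rp 0 → ok
Recompute each column's even parity and compare to cp:
  c0: data parity 0, sent cp 1 → mismatch
  c1: data parity 1, sent cp 1 → ok
  c2: data parity 0, sent cp 0 → ok
  c3: data parity 1, sent cp 1 → ok
Exactly one row (r2) and one column (c0) fail → the flipped bit is at their intersection.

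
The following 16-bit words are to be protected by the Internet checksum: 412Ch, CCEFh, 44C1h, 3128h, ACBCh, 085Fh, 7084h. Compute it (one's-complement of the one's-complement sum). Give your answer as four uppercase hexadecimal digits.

565A

One's-complement addition (fold any carry out of bit 15 back into bit 0):
  0x412C + 0xCCEF = 0x10E1B → wrap carry → 0x0E1C
  0x0E1C + 0x44C1 = 0x052DD
  0x52DD + 0x3128 = 0x08405
  0x8405 + 0xACBC = 0x130C1 → wrap carry → 0x30C2
  0x30C2 + 0x085F = 0x03921
  0x3921 + 0x7084 = 0x0A9A5
One's-complement sum = 0xA9A5.
Checksum = ~0xA9A5 & 0xFFFF = 0x565A.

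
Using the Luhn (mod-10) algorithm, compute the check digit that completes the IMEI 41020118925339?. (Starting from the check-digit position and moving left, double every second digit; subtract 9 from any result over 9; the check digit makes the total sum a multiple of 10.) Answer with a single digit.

Partial digits right→left: 9 3 3 5 2 9 8 1 1 0 2 0 1 4
Double every second digit counting from the check-digit position (so the 1st, 3rd, 5th, ... of the partial from the right).
  doubled (with −9 where >9): 9 6 4 7 2 4 2 → sum 34
  kept as-is: 3 5 9 1 0 0 4 → sum 22
Total = 34 + 22 = 56.
Check digit = (10 − (56 mod 10)) mod 10 = 4.

4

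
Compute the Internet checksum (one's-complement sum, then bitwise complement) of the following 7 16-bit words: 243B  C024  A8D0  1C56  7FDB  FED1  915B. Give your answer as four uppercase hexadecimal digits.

4670

One's-complement addition (fold any carry out of bit 15 back into bit 0):
  0x243B + 0xC024 = 0x0E45F
  0xE45F + 0xA8D0 = 0x18D2F → wrap carry → 0x8D30
  0x8D30 + 0x1C56 = 0x0A986
  0xA986 + 0x7FDB = 0x12961 → wrap carry → 0x2962
  0x2962 + 0xFED1 = 0x12833 → wrap carry → 0x2834
  0x2834 + 0x915B = 0x0B98F
One's-complement sum = 0xB98F.
Checksum = ~0xB98F & 0xFFFF = 0x4670.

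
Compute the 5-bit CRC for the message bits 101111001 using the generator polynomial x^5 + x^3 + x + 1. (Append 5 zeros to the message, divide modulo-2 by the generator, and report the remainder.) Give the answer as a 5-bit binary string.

Append 5 zeros: 10111100100000. Divide by 101011 (XOR where the leading bit is 1):
  pos 0: 101111 XOR 101011 = 000100
  pos 3: 100001 XOR 101011 = 001010
  pos 5: 101000 XOR 101011 = 000011
Remainder (last 5 bits) = 11000. This is the CRC / FCS.

11000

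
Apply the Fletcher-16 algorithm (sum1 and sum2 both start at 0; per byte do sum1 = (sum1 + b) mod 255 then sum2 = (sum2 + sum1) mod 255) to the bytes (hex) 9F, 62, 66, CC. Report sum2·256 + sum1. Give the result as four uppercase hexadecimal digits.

3F35

Running sums (mod 255):
  after byte 0 (9F): sum1=159, sum2=159
  after byte 1 (62): sum1=2, sum2=161
  after byte 2 (66): sum1=104, sum2=10
  after byte 3 (CC): sum1=53, sum2=63
Checksum = sum2·256 + sum1 = 63·256 + 53 = 16181 = 0x3F35.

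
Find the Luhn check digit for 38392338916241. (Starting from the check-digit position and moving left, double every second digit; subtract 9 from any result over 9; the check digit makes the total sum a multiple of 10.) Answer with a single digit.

Partial digits right→left: 1 4 2 6 1 9 8 3 3 2 9 3 8 3
Double every second digit counting from the check-digit position (so the 1st, 3rd, 5th, ... of the partial from the right).
  doubled (with −9 where >9): 2 4 2 7 6 9 7 → sum 37
  kept as-is: 4 6 9 3 2 3 3 → sum 30
Total = 37 + 30 = 67.
Check digit = (10 − (67 mod 10)) mod 10 = 3.

3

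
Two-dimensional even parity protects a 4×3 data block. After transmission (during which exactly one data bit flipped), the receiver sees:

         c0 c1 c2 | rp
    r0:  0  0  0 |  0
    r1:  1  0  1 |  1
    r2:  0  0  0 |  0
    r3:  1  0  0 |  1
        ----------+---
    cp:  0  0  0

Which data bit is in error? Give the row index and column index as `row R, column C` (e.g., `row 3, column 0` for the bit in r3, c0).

row 1, column 2

Recompute each row's even parity and compare to rp:
  r0: data parity 0, sent rp 0 → ok
  r1: data parity 0, sent rp 1 → mismatch
  r2: data parity 0, sent rp 0 → ok
  r3: data parity 1, sent rp 1 → ok
Recompute each column's even parity and compare to cp:
  c0: data parity 0, sent cp 0 → ok
  c1: data parity 0, sent cp 0 → ok
  c2: data parity 1, sent cp 0 → mismatch
Exactly one row (r1) and one column (c2) fail → the flipped bit is at their intersection.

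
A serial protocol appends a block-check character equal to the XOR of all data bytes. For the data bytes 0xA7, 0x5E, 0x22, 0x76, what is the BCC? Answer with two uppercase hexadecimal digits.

XOR the bytes together:
  start with 0xA7
  0xA7 ⊕ 0x5E = 0xF9
  0xF9 ⊕ 0x22 = 0xDB
  0xDB ⊕ 0x76 = 0xAD

AD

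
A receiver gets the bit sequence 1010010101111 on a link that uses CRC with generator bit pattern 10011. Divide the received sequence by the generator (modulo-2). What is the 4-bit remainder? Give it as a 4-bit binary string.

1010

Modulo-2 division of 1010010101111 by 10011:
  pos 0: 10100 XOR 10011 = 00111
  pos 2: 11110 XOR 10011 = 01101
  pos 3: 11011 XOR 10011 = 01000
  pos 4: 10000 XOR 10011 = 00011
  pos 7: 11111 XOR 10011 = 01100
  pos 8: 11001 XOR 10011 = 01010
Remainder = 1010 (nonzero — an error is detected).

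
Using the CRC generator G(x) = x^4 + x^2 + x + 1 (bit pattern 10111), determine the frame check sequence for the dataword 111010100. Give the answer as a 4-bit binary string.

1000

Append 4 zeros: 1110101000000. Divide by 10111 (XOR where the leading bit is 1):
  pos 0: 11101 XOR 10111 = 01010
  pos 1: 10100 XOR 10111 = 00011
  pos 4: 11100 XOR 10111 = 01011
  pos 5: 10110 XOR 10111 = 00001
Remainder (last 4 bits) = 1000. This is the CRC / FCS.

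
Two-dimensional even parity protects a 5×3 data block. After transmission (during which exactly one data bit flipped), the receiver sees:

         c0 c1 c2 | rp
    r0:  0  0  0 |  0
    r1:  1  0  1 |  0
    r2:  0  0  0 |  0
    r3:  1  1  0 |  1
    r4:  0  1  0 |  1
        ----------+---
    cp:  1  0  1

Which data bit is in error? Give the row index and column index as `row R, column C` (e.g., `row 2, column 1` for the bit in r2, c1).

row 3, column 0

Recompute each row's even parity and compare to rp:
  r0: data parity 0, sent rp 0 → ok
  r1: data parity 0, sent rp 0 → ok
  r2: data parity 0, sent rp 0 → ok
  r3: data parity 0, sent rp 1 → mismatch
  r4: data parity 1, sent rp 1 → ok
Recompute each column's even parity and compare to cp:
  c0: data parity 0, sent cp 1 → mismatch
  c1: data parity 0, sent cp 0 → ok
  c2: data parity 1, sent cp 1 → ok
Exactly one row (r3) and one column (c0) fail → the flipped bit is at their intersection.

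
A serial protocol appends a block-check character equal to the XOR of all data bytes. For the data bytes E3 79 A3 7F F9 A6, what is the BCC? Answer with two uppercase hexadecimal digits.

XOR the bytes together:
  start with 0xE3
  0xE3 ⊕ 0x79 = 0x9A
  0x9A ⊕ 0xA3 = 0x39
  0x39 ⊕ 0x7F = 0x46
  0x46 ⊕ 0xF9 = 0xBF
  0xBF ⊕ 0xA6 = 0x19

19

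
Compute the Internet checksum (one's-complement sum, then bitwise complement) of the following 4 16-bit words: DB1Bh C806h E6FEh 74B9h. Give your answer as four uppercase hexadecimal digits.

0125

One's-complement addition (fold any carry out of bit 15 back into bit 0):
  0xDB1B + 0xC806 = 0x1A321 → wrap carry → 0xA322
  0xA322 + 0xE6FE = 0x18A20 → wrap carry → 0x8A21
  0x8A21 + 0x74B9 = 0x0FEDA
One's-complement sum = 0xFEDA.
Checksum = ~0xFEDA & 0xFFFF = 0x0125.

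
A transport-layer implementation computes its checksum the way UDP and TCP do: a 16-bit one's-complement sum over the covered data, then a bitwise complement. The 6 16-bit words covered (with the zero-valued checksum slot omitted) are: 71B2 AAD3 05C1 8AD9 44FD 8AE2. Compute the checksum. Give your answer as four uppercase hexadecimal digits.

One's-complement addition (fold any carry out of bit 15 back into bit 0):
  0x71B2 + 0xAAD3 = 0x11C85 → wrap carry → 0x1C86
  0x1C86 + 0x05C1 = 0x02247
  0x2247 + 0x8AD9 = 0x0AD20
  0xAD20 + 0x44FD = 0x0F21D
  0xF21D + 0x8AE2 = 0x17CFF → wrap carry → 0x7D00
One's-complement sum = 0x7D00.
Checksum = ~0x7D00 & 0xFFFF = 0x82FF.

82FF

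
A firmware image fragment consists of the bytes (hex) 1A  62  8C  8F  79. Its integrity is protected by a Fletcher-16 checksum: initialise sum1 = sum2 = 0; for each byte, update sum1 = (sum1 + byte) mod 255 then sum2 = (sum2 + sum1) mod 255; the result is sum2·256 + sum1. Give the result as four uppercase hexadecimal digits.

Running sums (mod 255):
  after byte 0 (1A): sum1=26, sum2=26
  after byte 1 (62): sum1=124, sum2=150
  after byte 2 (8C): sum1=9, sum2=159
  after byte 3 (8F): sum1=152, sum2=56
  after byte 4 (79): sum1=18, sum2=74
Checksum = sum2·256 + sum1 = 74·256 + 18 = 18962 = 0x4A12.

4A12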